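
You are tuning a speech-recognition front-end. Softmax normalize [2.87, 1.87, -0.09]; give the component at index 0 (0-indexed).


Exponentials: e^2.87=17.637, e^1.87=6.4883, e^-0.09=0.9139
Sum = 25.0392
Softmax = [0.7044, 0.2591, 0.0365]
p[0] = 17.637/25.0392 = 0.7044

0.7044


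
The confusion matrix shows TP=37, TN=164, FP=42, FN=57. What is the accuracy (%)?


Accuracy = (TP+TN)/(TP+TN+FP+FN)
= (37+164)/(300)
= 201/300 = 67.0%

67.0%


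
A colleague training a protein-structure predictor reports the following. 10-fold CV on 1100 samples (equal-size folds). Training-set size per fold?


Fold size = 1100/10 = 110
Training per fold = 1100 - 110 = 990

990


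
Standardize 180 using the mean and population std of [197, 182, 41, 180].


μ = 150, σ = 63.2732
z = (180 - 150)/63.2732 = 0.4741

0.4741


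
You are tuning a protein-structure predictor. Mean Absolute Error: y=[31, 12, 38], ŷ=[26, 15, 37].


Absolute errors: |31-26|=5, |12-15|=3, |38-37|=1
Sum = 9
MAE = 9/3 = 3

3


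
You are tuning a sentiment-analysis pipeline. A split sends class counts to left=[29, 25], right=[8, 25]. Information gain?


Parent = [37, 50], H_parent = 0.9838
H_left = 0.996 (n=54), H_right = 0.799 (n=33)
H_children = (54/87)·0.996 + (33/87)·0.799 = 0.9213
IG = 0.9838 - 0.9213 = 0.0625

0.0625


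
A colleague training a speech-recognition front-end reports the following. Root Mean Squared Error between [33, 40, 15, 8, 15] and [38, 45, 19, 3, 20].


MSE = 116/5 = 23.2
RMSE = √(116/5) = 4.8166

4.8166


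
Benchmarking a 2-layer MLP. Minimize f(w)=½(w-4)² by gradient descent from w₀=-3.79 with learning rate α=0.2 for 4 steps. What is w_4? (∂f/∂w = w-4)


step 1: grad = -3.79-4 = -7.79; w = -3.79 - 0.2·(-7.79) = -2.232
step 2: grad = -2.232-4 = -6.232; w = -2.232 - 0.2·(-6.232) = -0.9856
step 3: grad = -0.9856-4 = -4.9856; w = -0.9856 - 0.2·(-4.9856) = 0.01152
step 4: grad = 0.01152-4 = -3.98848; w = 0.01152 - 0.2·(-3.98848) = 0.809216

0.809216


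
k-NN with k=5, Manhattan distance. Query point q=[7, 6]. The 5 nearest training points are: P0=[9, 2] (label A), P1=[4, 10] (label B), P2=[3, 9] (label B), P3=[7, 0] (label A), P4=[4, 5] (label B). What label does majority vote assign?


d(q,P0) = 6  (label A)
d(q,P1) = 7  (label B)
d(q,P2) = 7  (label B)
d(q,P3) = 6  (label A)
d(q,P4) = 4  (label B)
Votes: A=2, B=3
Majority → B

B


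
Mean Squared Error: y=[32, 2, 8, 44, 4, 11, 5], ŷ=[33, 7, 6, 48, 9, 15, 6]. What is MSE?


Squared errors: (32-33)²=1, (2-7)²=25, (8-6)²=4, (44-48)²=16, (4-9)²=25, (11-15)²=16, (5-6)²=1
Sum = 88
MSE = 88/7 = 88/7

88/7


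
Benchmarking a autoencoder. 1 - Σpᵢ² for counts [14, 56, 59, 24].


Probabilities: [14/153, 56/153, 59/153, 24/153] ≈ [0.0915, 0.366, 0.3856, 0.1569]
Σpᵢ² = (196 + 3136 + 3481 + 576)/153² = 7389/23409
Gini = 1 - Σpᵢ² = 1 - 7389/23409 = 0.6844

0.6844


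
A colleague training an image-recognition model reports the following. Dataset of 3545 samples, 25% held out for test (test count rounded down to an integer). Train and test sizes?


Test = ⌊3545·25/100⌋ = 886
Train = 3545 - 886 = 2659

Train: 2659, Test: 886


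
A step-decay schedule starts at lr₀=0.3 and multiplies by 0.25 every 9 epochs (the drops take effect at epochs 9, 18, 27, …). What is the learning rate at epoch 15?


n_drops = ⌊15/9⌋ = 1
lr = 0.3·0.25^1 = 0.3·0.25 = 0.075

0.075


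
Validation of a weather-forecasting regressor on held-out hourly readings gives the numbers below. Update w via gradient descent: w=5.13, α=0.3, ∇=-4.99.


w_new = w - α·∇
= 5.13 - 0.3·-4.99
= 5.13 + 1.497
= 6.627

6.627


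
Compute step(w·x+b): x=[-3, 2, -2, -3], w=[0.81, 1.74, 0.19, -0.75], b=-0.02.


z = (-3)·(0.81) + (2)·(1.74) + (-2)·(0.19) + (-3)·(-0.75) - 0.02
  = 2.9
step(z) = 1 (z≥0)

1


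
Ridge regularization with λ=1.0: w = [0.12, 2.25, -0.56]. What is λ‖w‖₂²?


‖w‖₂² = (0.12)² + (2.25)² + (-0.56)²
     = 0.0144 + 5.0625 + 0.3136
     = 5.3905
λ·‖w‖₂² = 1.0·5.3905 = 5.3905

5.3905


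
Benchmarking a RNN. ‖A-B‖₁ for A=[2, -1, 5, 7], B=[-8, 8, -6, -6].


d = |2+ 8| + |-1-8| + |5+ 6| + |7+ 6|
  = 10 + 9 + 11 + 13
  = 43

43


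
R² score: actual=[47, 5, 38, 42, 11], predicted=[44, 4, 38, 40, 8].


ȳ = 28.6
SS_res = Σ(y-ŷ)² = 23
SS_tot = Σ(y-ȳ)² = 1473.2
R² = 1 - SS_res/SS_tot = 1 - 0.0156 = 0.9844

0.9844


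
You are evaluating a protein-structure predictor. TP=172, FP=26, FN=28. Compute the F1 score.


Precision = 172/198 = 0.8687
Recall = 172/200 = 0.86
F1 = 2·P·R/(P+R) = 2·TP/(2·TP+FP+FN) = 344/(344+26+28) = 344/398 = 0.8643

0.8643


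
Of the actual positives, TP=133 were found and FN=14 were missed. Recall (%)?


Recall = TP/(TP+FN)
= 133/(133+14)
= 133/147 = 90.48%

90.48%


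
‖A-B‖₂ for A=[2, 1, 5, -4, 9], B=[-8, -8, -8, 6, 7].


d = √((2+ 8)² + (1+ 8)² + (5+ 8)² + (-4-6)² + (9-7)²)
  = √(100 + 81 + 169 + 100 + 4)
  = √454 = 21.3073

21.3073


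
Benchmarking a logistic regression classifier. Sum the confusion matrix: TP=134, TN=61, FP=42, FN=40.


Total = TP + TN + FP + FN
= 134 + 61 + 42 + 40
= 277
(Predicted positive: 176, predicted negative: 101)

277


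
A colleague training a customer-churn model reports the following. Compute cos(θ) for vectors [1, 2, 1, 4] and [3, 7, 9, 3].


A·B = 1·3 + 2·7 + 1·9 + 4·3 = 38
‖A‖ = √22 = 4.6904, ‖B‖ = √148 = 12.1655
cos = 38/(√22·√148) = 38/√3256 = 0.6659

0.6659


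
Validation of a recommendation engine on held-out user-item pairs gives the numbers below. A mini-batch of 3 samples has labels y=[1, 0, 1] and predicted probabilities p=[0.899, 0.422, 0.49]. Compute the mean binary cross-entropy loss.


L[0] = -ln(0.899) = 0.1065
L[1] = -ln(1-0.422) = -ln(0.578) = 0.5482
L[2] = -ln(0.49) = 0.7133
mean = (0.1065 + 0.5482 + 0.7133)/3 = 0.456

0.456


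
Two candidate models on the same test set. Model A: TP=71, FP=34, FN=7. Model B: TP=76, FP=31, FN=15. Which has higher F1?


Model A: P=71/105=0.6762, R=71/78=0.9103, F1=2PR/(P+R)=2TP/(2TP+FP+FN)=142/183=0.776
Model B: P=76/107=0.7103, R=76/91=0.8352, F1=2PR/(P+R)=2TP/(2TP+FP+FN)=152/198=0.7677
0.776 > 0.7677 → Model A

Model A


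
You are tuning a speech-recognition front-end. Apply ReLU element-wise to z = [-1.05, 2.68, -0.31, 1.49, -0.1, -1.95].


ReLU(-1.05) = max(0, -1.05) = 0.0
ReLU(2.68) = max(0, 2.68) = 2.68
ReLU(-0.31) = max(0, -0.31) = 0.0
ReLU(1.49) = max(0, 1.49) = 1.49
ReLU(-0.1) = max(0, -0.1) = 0.0
ReLU(-1.95) = max(0, -1.95) = 0.0
result = [0.0, 2.68, 0.0, 1.49, 0.0, 0.0]

[0.0, 2.68, 0.0, 1.49, 0.0, 0.0]


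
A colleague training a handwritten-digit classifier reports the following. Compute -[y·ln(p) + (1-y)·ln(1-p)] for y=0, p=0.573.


BCE = -[y·ln(p) + (1-y)·ln(1-p)]
= -0 - 1·ln(1-0.573)
= -ln(0.427) = 0.851

0.851


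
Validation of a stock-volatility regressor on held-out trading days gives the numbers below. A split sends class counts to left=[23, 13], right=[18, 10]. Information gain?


Parent = [41, 23], H_parent = 0.9422
H_left = 0.9436 (n=36), H_right = 0.9403 (n=28)
H_children = (36/64)·0.9436 + (28/64)·0.9403 = 0.9422
IG = 0.9422 - 0.9422 = 0.0

0.0


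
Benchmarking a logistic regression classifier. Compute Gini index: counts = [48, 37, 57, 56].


Probabilities: [48/198, 37/198, 57/198, 56/198] ≈ [0.2424, 0.1869, 0.2879, 0.2828]
Σpᵢ² = (2304 + 1369 + 3249 + 3136)/198² = 10058/39204
Gini = 1 - Σpᵢ² = 1 - 10058/39204 = 0.7434

0.7434


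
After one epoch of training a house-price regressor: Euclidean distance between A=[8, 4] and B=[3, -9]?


d = √((8-3)² + (4+ 9)²)
  = √(25 + 169)
  = √194 = 13.9284

13.9284


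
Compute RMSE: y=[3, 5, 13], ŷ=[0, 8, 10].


MSE = 27/3 = 9
RMSE = √(27/3) = 3.0

3.0


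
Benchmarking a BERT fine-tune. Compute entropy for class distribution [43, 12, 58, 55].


Probabilities: [43/168, 12/168, 58/168, 55/168] ≈ [0.256, 0.0714, 0.3452, 0.3274]
H = -((43/168)·log₂(43/168) + (12/168)·log₂(12/168) + (58/168)·log₂(58/168) + (55/168)·log₂(55/168))
  = 1.8323 bits

1.8323 bits


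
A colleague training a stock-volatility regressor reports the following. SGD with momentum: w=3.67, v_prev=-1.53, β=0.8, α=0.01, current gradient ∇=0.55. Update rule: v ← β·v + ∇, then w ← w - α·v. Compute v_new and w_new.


v_new = 0.8·-1.53 + 0.55 = -1.224 + 0.55 = -0.674
w_new = 3.67 - 0.01·-0.674 = 3.67 + 0.00674 = 3.67674

v_new=-0.674, w_new=3.67674


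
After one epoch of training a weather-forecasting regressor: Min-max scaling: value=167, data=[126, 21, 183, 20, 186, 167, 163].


min=20, max=186
(167-20)/(186-20) = 147/166 = 0.8855

0.8855


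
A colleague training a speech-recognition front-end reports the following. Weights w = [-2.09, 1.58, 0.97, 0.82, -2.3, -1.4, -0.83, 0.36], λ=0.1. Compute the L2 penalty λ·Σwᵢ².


‖w‖₂² = (-2.09)² + (1.58)² + (0.97)² + (0.82)² + (-2.3)² + (-1.4)² + (-0.83)² + (0.36)²
     = 4.3681 + 2.4964 + 0.9409 + 0.6724 + 5.29 + 1.96 + 0.6889 + 0.1296
     = 16.5463
λ·‖w‖₂² = 0.1·16.5463 = 1.65463

1.65463


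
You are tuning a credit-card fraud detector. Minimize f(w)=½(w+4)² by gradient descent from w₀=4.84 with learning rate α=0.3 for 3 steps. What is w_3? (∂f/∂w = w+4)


step 1: grad = 4.84+4 = 8.84; w = 4.84 - 0.3·(8.84) = 2.188
step 2: grad = 2.188+4 = 6.188; w = 2.188 - 0.3·(6.188) = 0.3316
step 3: grad = 0.3316+4 = 4.3316; w = 0.3316 - 0.3·(4.3316) = -0.96788

-0.96788


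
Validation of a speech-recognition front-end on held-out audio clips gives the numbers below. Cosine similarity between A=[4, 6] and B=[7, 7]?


A·B = 4·7 + 6·7 = 70
‖A‖ = √52 = 7.2111, ‖B‖ = √98 = 9.8995
cos = 70/(√52·√98) = 70/√5096 = 0.9806

0.9806


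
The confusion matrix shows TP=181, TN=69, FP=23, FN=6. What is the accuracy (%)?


Accuracy = (TP+TN)/(TP+TN+FP+FN)
= (181+69)/(279)
= 250/279 = 89.61%

89.61%


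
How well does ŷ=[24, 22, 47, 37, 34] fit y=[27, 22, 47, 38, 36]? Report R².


ȳ = 34
SS_res = Σ(y-ŷ)² = 14
SS_tot = Σ(y-ȳ)² = 382
R² = 1 - SS_res/SS_tot = 1 - 0.0366 = 0.9634

0.9634


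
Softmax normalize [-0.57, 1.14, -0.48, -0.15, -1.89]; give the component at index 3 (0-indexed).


Exponentials: e^-0.57=0.5655, e^1.14=3.1268, e^-0.48=0.6188, e^-0.15=0.8607, e^-1.89=0.1511
Sum = 5.3229
Softmax = [0.1062, 0.5874, 0.1163, 0.1617, 0.0284]
p[3] = 0.8607/5.3229 = 0.1617

0.1617


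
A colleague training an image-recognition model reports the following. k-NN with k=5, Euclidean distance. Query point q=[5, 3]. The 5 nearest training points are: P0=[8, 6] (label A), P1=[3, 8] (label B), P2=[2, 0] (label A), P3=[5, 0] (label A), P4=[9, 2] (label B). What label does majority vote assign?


d(q,P0) = 4.2426  (label A)
d(q,P1) = 5.3852  (label B)
d(q,P2) = 4.2426  (label A)
d(q,P3) = 3.0  (label A)
d(q,P4) = 4.1231  (label B)
Votes: A=3, B=2
Majority → A

A


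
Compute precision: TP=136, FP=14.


Precision = TP/(TP+FP)
= 136/(136+14)
= 136/150 = 90.67%

90.67%


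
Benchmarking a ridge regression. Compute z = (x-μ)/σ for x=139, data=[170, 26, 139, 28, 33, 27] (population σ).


μ = 70.5, σ = 60.1075
z = (139 - 70.5)/60.1075 = 1.1396

1.1396


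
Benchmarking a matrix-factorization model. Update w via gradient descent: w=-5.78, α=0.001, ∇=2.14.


w_new = w - α·∇
= -5.78 - 0.001·2.14
= -5.78 - 0.00214
= -5.78214

-5.78214


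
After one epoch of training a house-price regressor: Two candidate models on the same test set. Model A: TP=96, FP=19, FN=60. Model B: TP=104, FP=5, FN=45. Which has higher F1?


Model A: P=96/115=0.8348, R=96/156=0.6154, F1=2PR/(P+R)=2TP/(2TP+FP+FN)=192/271=0.7085
Model B: P=104/109=0.9541, R=104/149=0.698, F1=2PR/(P+R)=2TP/(2TP+FP+FN)=208/258=0.8062
0.7085 < 0.8062 → Model B

Model B


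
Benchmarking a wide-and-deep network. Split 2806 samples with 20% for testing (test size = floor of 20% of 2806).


Test = ⌊2806·20/100⌋ = 561
Train = 2806 - 561 = 2245

Train: 2245, Test: 561


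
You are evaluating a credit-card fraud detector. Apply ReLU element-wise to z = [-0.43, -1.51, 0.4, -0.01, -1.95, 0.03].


ReLU(-0.43) = max(0, -0.43) = 0.0
ReLU(-1.51) = max(0, -1.51) = 0.0
ReLU(0.4) = max(0, 0.4) = 0.4
ReLU(-0.01) = max(0, -0.01) = 0.0
ReLU(-1.95) = max(0, -1.95) = 0.0
ReLU(0.03) = max(0, 0.03) = 0.03
result = [0.0, 0.0, 0.4, 0.0, 0.0, 0.03]

[0.0, 0.0, 0.4, 0.0, 0.0, 0.03]


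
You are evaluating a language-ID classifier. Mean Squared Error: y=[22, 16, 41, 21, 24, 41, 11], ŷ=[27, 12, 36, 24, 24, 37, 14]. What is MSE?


Squared errors: (22-27)²=25, (16-12)²=16, (41-36)²=25, (21-24)²=9, (24-24)²=0, (41-37)²=16, (11-14)²=9
Sum = 100
MSE = 100/7 = 100/7

100/7


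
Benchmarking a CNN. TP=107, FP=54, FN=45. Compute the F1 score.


Precision = 107/161 = 0.6646
Recall = 107/152 = 0.7039
F1 = 2·P·R/(P+R) = 2·TP/(2·TP+FP+FN) = 214/(214+54+45) = 214/313 = 0.6837

0.6837


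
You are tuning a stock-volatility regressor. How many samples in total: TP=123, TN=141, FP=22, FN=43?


Total = TP + TN + FP + FN
= 123 + 141 + 22 + 43
= 329
(Predicted positive: 145, predicted negative: 184)

329


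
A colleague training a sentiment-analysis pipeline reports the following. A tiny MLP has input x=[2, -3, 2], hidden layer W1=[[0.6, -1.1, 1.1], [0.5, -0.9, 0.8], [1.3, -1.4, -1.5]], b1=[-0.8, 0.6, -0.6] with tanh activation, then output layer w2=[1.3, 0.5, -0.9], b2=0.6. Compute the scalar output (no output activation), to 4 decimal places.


z1[0] = (0.6)·(2) + (-1.1)·(-3) + (1.1)·(2) - 0.8 = 5.9
z1[1] = (0.5)·(2) + (-0.9)·(-3) + (0.8)·(2) + 0.6 = 5.9
z1[2] = (1.3)·(2) + (-1.4)·(-3) + (-1.5)·(2) - 0.6 = 3.2
h = tanh(z1) = [1.0, 1.0, 0.9967]
output = (1.3)·(1.0) + (0.5)·(1.0) + (-0.9)·(0.9967) + 0.6 = 1.503

1.503


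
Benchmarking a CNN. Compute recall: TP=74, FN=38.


Recall = TP/(TP+FN)
= 74/(74+38)
= 74/112 = 66.07%

66.07%


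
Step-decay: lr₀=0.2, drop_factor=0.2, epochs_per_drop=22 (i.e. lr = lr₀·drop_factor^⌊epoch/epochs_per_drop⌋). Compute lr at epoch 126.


n_drops = ⌊126/22⌋ = 5
lr = 0.2·0.2^5 = 0.2·0.00032 = 0.000064

0.000064


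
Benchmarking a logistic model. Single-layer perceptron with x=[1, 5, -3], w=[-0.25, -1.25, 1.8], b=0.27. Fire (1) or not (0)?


z = (1)·(-0.25) + (5)·(-1.25) + (-3)·(1.8) + 0.27
  = -11.63
step(z) = 0 (z<0)

0


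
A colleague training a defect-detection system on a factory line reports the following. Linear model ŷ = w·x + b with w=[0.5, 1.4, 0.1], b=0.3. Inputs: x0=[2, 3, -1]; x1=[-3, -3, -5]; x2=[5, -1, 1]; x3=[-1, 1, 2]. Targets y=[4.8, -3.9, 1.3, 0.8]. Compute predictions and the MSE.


ŷ0 = (0.5)·(2) + (1.4)·(3) + (0.1)·(-1) + 0.3 = 5.4
ŷ1 = (0.5)·(-3) + (1.4)·(-3) + (0.1)·(-5) + 0.3 = -5.9
ŷ2 = (0.5)·(5) + (1.4)·(-1) + (0.1)·(1) + 0.3 = 1.5
ŷ3 = (0.5)·(-1) + (1.4)·(1) + (0.1)·(2) + 0.3 = 1.4
errors² = [0.36, 4.0, 0.04, 0.36]
MSE = 4.7600/4 = 1.19

1.19


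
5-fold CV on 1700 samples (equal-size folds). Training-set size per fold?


Fold size = 1700/5 = 340
Training per fold = 1700 - 340 = 1360

1360


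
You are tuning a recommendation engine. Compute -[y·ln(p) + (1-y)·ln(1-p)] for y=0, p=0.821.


BCE = -[y·ln(p) + (1-y)·ln(1-p)]
= -0 - 1·ln(1-0.821)
= -ln(0.179) = 1.7204

1.7204


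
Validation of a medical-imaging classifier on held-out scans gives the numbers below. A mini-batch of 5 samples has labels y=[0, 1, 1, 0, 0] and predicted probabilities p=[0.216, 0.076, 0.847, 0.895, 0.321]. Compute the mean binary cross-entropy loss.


L[0] = -ln(1-0.216) = -ln(0.784) = 0.2433
L[1] = -ln(0.076) = 2.577
L[2] = -ln(0.847) = 0.1661
L[3] = -ln(1-0.895) = -ln(0.105) = 2.2538
L[4] = -ln(1-0.321) = -ln(0.679) = 0.3871
mean = (0.2433 + 2.577 + 0.1661 + 2.2538 + 0.3871)/5 = 1.1255

1.1255


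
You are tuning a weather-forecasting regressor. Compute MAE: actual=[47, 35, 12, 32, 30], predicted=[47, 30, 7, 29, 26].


Absolute errors: |47-47|=0, |35-30|=5, |12-7|=5, |32-29|=3, |30-26|=4
Sum = 17
MAE = 17/5 = 17/5

17/5


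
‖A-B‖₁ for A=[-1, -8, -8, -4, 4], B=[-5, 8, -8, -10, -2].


d = |-1+ 5| + |-8-8| + |-8+ 8| + |-4+ 10| + |4+ 2|
  = 4 + 16 + 0 + 6 + 6
  = 32

32


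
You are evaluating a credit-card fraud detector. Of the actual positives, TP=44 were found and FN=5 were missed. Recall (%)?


Recall = TP/(TP+FN)
= 44/(44+5)
= 44/49 = 89.8%

89.8%


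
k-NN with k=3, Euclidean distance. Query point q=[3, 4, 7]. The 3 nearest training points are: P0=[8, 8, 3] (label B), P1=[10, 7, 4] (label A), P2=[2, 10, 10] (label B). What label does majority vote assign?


d(q,P0) = 7.5498  (label B)
d(q,P1) = 8.1854  (label A)
d(q,P2) = 6.7823  (label B)
Votes: A=1, B=2
Majority → B

B


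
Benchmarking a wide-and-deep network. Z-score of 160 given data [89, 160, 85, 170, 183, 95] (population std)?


μ = 130.3333, σ = 41.3105
z = (160 - 130.3333)/41.3105 = 0.7181

0.7181


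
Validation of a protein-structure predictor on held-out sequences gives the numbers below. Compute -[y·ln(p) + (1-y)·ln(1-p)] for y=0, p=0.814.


BCE = -[y·ln(p) + (1-y)·ln(1-p)]
= -0 - 1·ln(1-0.814)
= -ln(0.186) = 1.682

1.682


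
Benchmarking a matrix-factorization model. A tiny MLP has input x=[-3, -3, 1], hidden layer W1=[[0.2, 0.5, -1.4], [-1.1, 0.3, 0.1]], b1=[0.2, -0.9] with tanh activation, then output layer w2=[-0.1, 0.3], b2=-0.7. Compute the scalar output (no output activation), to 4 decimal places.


z1[0] = (0.2)·(-3) + (0.5)·(-3) + (-1.4)·(1) + 0.2 = -3.3
z1[1] = (-1.1)·(-3) + (0.3)·(-3) + (0.1)·(1) - 0.9 = 1.6
h = tanh(z1) = [-0.9973, 0.9217]
output = (-0.1)·(-0.9973) + (0.3)·(0.9217) - 0.7 = -0.3238

-0.3238


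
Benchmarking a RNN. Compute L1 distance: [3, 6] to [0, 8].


d = |3-0| + |6-8|
  = 3 + 2
  = 5

5


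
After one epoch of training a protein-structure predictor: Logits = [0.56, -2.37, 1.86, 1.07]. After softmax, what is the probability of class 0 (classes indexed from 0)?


Exponentials: e^0.56=1.7507, e^-2.37=0.0935, e^1.86=6.4237, e^1.07=2.9154
Sum = 11.1833
Softmax = [0.1565, 0.0084, 0.5744, 0.2607]
p[0] = 1.7507/11.1833 = 0.1565

0.1565


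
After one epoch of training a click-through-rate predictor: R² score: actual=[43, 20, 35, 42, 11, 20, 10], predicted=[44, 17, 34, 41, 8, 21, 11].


ȳ = 25.8571
SS_res = Σ(y-ŷ)² = 23
SS_tot = Σ(y-ȳ)² = 1178.86
R² = 1 - SS_res/SS_tot = 1 - 0.0195 = 0.9805

0.9805


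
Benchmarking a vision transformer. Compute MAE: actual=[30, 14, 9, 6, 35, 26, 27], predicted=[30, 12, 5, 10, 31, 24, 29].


Absolute errors: |30-30|=0, |14-12|=2, |9-5|=4, |6-10|=4, |35-31|=4, |26-24|=2, |27-29|=2
Sum = 18
MAE = 18/7 = 18/7

18/7


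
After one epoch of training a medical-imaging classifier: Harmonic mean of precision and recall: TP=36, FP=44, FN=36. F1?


Precision = 36/80 = 0.45
Recall = 36/72 = 0.5
F1 = 2·P·R/(P+R) = 2·TP/(2·TP+FP+FN) = 72/(72+44+36) = 72/152 = 0.4737

0.4737


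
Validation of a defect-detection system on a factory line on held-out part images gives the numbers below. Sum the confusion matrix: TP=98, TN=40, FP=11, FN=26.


Total = TP + TN + FP + FN
= 98 + 40 + 11 + 26
= 175
(Predicted positive: 109, predicted negative: 66)

175


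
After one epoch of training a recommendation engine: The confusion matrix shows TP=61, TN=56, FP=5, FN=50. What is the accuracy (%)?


Accuracy = (TP+TN)/(TP+TN+FP+FN)
= (61+56)/(172)
= 117/172 = 68.02%

68.02%


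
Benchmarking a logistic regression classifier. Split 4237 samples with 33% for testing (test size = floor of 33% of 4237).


Test = ⌊4237·33/100⌋ = 1398
Train = 4237 - 1398 = 2839

Train: 2839, Test: 1398


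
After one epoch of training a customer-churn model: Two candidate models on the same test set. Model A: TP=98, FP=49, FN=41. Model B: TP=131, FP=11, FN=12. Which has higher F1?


Model A: P=98/147=0.6667, R=98/139=0.705, F1=2PR/(P+R)=2TP/(2TP+FP+FN)=196/286=0.6853
Model B: P=131/142=0.9225, R=131/143=0.9161, F1=2PR/(P+R)=2TP/(2TP+FP+FN)=262/285=0.9193
0.6853 < 0.9193 → Model B

Model B


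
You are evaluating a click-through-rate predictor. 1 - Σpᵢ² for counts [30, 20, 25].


Probabilities: [30/75, 20/75, 25/75] ≈ [0.4, 0.2667, 0.3333]
Σpᵢ² = (900 + 400 + 625)/75² = 1925/5625
Gini = 1 - Σpᵢ² = 1 - 1925/5625 = 0.6578

0.6578


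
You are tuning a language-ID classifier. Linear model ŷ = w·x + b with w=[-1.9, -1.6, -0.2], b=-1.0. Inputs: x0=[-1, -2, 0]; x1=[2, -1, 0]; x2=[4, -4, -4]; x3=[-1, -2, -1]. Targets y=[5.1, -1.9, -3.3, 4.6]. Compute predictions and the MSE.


ŷ0 = (-1.9)·(-1) + (-1.6)·(-2) + (-0.2)·(0) - 1.0 = 4.1
ŷ1 = (-1.9)·(2) + (-1.6)·(-1) + (-0.2)·(0) - 1.0 = -3.2
ŷ2 = (-1.9)·(4) + (-1.6)·(-4) + (-0.2)·(-4) - 1.0 = -1.4
ŷ3 = (-1.9)·(-1) + (-1.6)·(-2) + (-0.2)·(-1) - 1.0 = 4.3
errors² = [1.0, 1.69, 3.61, 0.09]
MSE = 6.3900/4 = 1.5975

1.5975


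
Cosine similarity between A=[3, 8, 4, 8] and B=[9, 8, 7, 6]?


A·B = 3·9 + 8·8 + 4·7 + 8·6 = 167
‖A‖ = √153 = 12.3693, ‖B‖ = √230 = 15.1658
cos = 167/(√153·√230) = 167/√35190 = 0.8902

0.8902


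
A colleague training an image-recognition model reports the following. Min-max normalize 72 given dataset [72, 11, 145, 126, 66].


min=11, max=145
(72-11)/(145-11) = 61/134 = 0.4552

0.4552


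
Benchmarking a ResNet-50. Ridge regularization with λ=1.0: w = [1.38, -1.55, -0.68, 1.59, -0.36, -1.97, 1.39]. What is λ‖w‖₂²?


‖w‖₂² = (1.38)² + (-1.55)² + (-0.68)² + (1.59)² + (-0.36)² + (-1.97)² + (1.39)²
     = 1.9044 + 2.4025 + 0.4624 + 2.5281 + 0.1296 + 3.8809 + 1.9321
     = 13.24
λ·‖w‖₂² = 1.0·13.24 = 13.24

13.24


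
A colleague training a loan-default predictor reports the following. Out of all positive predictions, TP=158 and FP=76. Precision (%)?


Precision = TP/(TP+FP)
= 158/(158+76)
= 158/234 = 67.52%

67.52%


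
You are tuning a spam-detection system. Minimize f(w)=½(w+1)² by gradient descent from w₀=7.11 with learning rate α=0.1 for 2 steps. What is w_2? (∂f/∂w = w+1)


step 1: grad = 7.11+1 = 8.11; w = 7.11 - 0.1·(8.11) = 6.299
step 2: grad = 6.299+1 = 7.299; w = 6.299 - 0.1·(7.299) = 5.5691

5.5691


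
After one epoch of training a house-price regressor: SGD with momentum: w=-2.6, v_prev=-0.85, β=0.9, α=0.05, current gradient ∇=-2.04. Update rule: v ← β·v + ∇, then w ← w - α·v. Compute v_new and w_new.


v_new = 0.9·-0.85 - 2.04 = -0.765 - 2.04 = -2.805
w_new = -2.6 - 0.05·-2.805 = -2.6 + 0.14025 = -2.45975

v_new=-2.805, w_new=-2.45975


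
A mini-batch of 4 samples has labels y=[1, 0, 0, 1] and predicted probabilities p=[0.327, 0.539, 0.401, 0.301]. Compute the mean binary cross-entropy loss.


L[0] = -ln(0.327) = 1.1178
L[1] = -ln(1-0.539) = -ln(0.461) = 0.7744
L[2] = -ln(1-0.401) = -ln(0.599) = 0.5125
L[3] = -ln(0.301) = 1.2006
mean = (1.1178 + 0.7744 + 0.5125 + 1.2006)/4 = 0.9013

0.9013


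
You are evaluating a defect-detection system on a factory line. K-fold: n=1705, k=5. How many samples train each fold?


Fold size = 1705/5 = 341
Training per fold = 1705 - 341 = 1364

1364


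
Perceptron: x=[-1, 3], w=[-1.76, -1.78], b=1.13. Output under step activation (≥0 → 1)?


z = (-1)·(-1.76) + (3)·(-1.78) + 1.13
  = -2.45
step(z) = 0 (z<0)

0


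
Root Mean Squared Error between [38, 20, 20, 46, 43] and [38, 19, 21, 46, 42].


MSE = 3/5 = 0.6
RMSE = √(3/5) = 0.7746

0.7746


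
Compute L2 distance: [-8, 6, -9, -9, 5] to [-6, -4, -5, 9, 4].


d = √((-8+ 6)² + (6+ 4)² + (-9+ 5)² + (-9-9)² + (5-4)²)
  = √(4 + 100 + 16 + 324 + 1)
  = √445 = 21.095

21.095


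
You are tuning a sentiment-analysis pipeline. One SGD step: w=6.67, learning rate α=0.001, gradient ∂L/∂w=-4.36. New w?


w_new = w - α·∇
= 6.67 - 0.001·-4.36
= 6.67 + 0.00436
= 6.67436

6.67436


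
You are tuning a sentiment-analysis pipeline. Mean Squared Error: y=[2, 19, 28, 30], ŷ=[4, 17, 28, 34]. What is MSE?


Squared errors: (2-4)²=4, (19-17)²=4, (28-28)²=0, (30-34)²=16
Sum = 24
MSE = 24/4 = 6

6


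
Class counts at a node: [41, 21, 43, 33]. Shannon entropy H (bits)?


Probabilities: [41/138, 21/138, 43/138, 33/138] ≈ [0.2971, 0.1522, 0.3116, 0.2391]
H = -((41/138)·log₂(41/138) + (21/138)·log₂(21/138) + (43/138)·log₂(43/138) + (33/138)·log₂(33/138))
  = 1.9513 bits

1.9513 bits


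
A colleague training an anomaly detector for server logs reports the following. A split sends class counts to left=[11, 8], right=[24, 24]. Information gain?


Parent = [35, 32], H_parent = 0.9986
H_left = 0.9819 (n=19), H_right = 1 (n=48)
H_children = (19/67)·0.9819 + (48/67)·1 = 0.9949
IG = 0.9986 - 0.9949 = 0.0037

0.0037


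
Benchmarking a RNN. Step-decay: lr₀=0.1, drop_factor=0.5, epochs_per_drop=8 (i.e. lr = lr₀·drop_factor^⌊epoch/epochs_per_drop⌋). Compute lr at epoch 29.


n_drops = ⌊29/8⌋ = 3
lr = 0.1·0.5^3 = 0.1·0.125 = 0.0125

0.0125


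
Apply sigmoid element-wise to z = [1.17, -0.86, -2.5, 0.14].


σ(1.17) = 1/(1+e^-1.17) = 0.7631
σ(-0.86) = 1/(1+e^0.86) = 0.2973
σ(-2.5) = 1/(1+e^2.5) = 0.0759
σ(0.14) = 1/(1+e^-0.14) = 0.5349
result = [0.7631, 0.2973, 0.0759, 0.5349]

[0.7631, 0.2973, 0.0759, 0.5349]


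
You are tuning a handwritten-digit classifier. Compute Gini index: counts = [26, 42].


Probabilities: [26/68, 42/68] ≈ [0.3824, 0.6176]
Σpᵢ² = (676 + 1764)/68² = 2440/4624
Gini = 1 - Σpᵢ² = 1 - 2440/4624 = 0.4723

0.4723


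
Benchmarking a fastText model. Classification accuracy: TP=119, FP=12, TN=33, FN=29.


Accuracy = (TP+TN)/(TP+TN+FP+FN)
= (119+33)/(193)
= 152/193 = 78.76%

78.76%


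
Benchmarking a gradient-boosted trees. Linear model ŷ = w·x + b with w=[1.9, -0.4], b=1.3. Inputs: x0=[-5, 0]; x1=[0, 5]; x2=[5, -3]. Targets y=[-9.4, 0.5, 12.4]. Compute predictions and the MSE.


ŷ0 = (1.9)·(-5) + (-0.4)·(0) + 1.3 = -8.2
ŷ1 = (1.9)·(0) + (-0.4)·(5) + 1.3 = -0.7
ŷ2 = (1.9)·(5) + (-0.4)·(-3) + 1.3 = 12.0
errors² = [1.44, 1.44, 0.16]
MSE = 3.0400/3 = 1.0133

1.0133


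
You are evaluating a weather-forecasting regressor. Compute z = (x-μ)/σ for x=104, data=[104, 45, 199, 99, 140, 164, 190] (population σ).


μ = 134.4286, σ = 51.1883
z = (104 - 134.4286)/51.1883 = -0.5944

-0.5944


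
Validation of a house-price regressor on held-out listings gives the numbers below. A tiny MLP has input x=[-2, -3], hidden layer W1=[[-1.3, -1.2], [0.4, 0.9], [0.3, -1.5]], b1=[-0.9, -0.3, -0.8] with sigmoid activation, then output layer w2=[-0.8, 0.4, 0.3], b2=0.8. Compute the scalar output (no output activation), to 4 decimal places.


z1[0] = (-1.3)·(-2) + (-1.2)·(-3) - 0.9 = 5.3
z1[1] = (0.4)·(-2) + (0.9)·(-3) - 0.3 = -3.8
z1[2] = (0.3)·(-2) + (-1.5)·(-3) - 0.8 = 3.1
h = sigmoid(z1) = [0.995, 0.0219, 0.9569]
output = (-0.8)·(0.995) + (0.4)·(0.0219) + (0.3)·(0.9569) + 0.8 = 0.2998

0.2998


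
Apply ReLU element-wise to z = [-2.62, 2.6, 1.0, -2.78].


ReLU(-2.62) = max(0, -2.62) = 0.0
ReLU(2.6) = max(0, 2.6) = 2.6
ReLU(1.0) = max(0, 1.0) = 1.0
ReLU(-2.78) = max(0, -2.78) = 0.0
result = [0.0, 2.6, 1.0, 0.0]

[0.0, 2.6, 1.0, 0.0]


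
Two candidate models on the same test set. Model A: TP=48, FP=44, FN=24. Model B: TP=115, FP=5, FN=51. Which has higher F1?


Model A: P=48/92=0.5217, R=48/72=0.6667, F1=2PR/(P+R)=2TP/(2TP+FP+FN)=96/164=0.5854
Model B: P=115/120=0.9583, R=115/166=0.6928, F1=2PR/(P+R)=2TP/(2TP+FP+FN)=230/286=0.8042
0.5854 < 0.8042 → Model B

Model B


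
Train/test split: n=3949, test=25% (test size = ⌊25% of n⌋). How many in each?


Test = ⌊3949·25/100⌋ = 987
Train = 3949 - 987 = 2962

Train: 2962, Test: 987


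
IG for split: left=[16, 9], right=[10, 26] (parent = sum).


Parent = [26, 35], H_parent = 0.9842
H_left = 0.9427 (n=25), H_right = 0.8524 (n=36)
H_children = (25/61)·0.9427 + (36/61)·0.8524 = 0.8894
IG = 0.9842 - 0.8894 = 0.0948

0.0948


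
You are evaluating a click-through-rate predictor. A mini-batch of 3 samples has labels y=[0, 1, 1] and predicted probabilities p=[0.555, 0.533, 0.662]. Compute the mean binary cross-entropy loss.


L[0] = -ln(1-0.555) = -ln(0.445) = 0.8097
L[1] = -ln(0.533) = 0.6292
L[2] = -ln(0.662) = 0.4125
mean = (0.8097 + 0.6292 + 0.4125)/3 = 0.6171

0.6171


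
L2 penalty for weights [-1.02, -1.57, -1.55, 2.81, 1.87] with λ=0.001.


‖w‖₂² = (-1.02)² + (-1.57)² + (-1.55)² + (2.81)² + (1.87)²
     = 1.0404 + 2.4649 + 2.4025 + 7.8961 + 3.4969
     = 17.3008
λ·‖w‖₂² = 0.001·17.3008 = 0.017301

0.017301


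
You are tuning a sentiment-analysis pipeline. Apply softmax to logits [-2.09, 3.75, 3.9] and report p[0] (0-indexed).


Exponentials: e^-2.09=0.1237, e^3.75=42.5211, e^3.9=49.4024
Sum = 92.0472
Softmax = [0.0013, 0.4619, 0.5367]
p[0] = 0.1237/92.0472 = 0.0013

0.0013


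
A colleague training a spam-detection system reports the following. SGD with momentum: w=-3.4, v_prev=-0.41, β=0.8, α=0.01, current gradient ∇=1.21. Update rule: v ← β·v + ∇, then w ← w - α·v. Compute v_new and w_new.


v_new = 0.8·-0.41 + 1.21 = -0.328 + 1.21 = 0.882
w_new = -3.4 - 0.01·0.882 = -3.4 - 0.00882 = -3.40882

v_new=0.882, w_new=-3.40882


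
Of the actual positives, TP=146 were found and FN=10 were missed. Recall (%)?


Recall = TP/(TP+FN)
= 146/(146+10)
= 146/156 = 93.59%

93.59%


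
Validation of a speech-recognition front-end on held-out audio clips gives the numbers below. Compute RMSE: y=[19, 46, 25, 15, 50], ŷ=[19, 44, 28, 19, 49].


MSE = 30/5 = 6
RMSE = √(30/5) = 2.4495

2.4495


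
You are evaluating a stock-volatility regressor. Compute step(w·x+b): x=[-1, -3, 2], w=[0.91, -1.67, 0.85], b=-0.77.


z = (-1)·(0.91) + (-3)·(-1.67) + (2)·(0.85) - 0.77
  = 5.03
step(z) = 1 (z≥0)

1


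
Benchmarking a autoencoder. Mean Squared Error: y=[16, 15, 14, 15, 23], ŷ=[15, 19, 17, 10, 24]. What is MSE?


Squared errors: (16-15)²=1, (15-19)²=16, (14-17)²=9, (15-10)²=25, (23-24)²=1
Sum = 52
MSE = 52/5 = 52/5

52/5


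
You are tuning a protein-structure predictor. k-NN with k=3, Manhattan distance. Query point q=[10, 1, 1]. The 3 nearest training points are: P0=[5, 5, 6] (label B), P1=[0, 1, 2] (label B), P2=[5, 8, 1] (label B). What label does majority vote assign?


d(q,P0) = 14  (label B)
d(q,P1) = 11  (label B)
d(q,P2) = 12  (label B)
Votes: A=0, B=3
Majority → B

B


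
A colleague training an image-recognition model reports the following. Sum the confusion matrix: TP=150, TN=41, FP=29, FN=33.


Total = TP + TN + FP + FN
= 150 + 41 + 29 + 33
= 253
(Predicted positive: 179, predicted negative: 74)

253


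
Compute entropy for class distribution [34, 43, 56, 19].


Probabilities: [34/152, 43/152, 56/152, 19/152] ≈ [0.2237, 0.2829, 0.3684, 0.125]
H = -((34/152)·log₂(34/152) + (43/152)·log₂(43/152) + (56/152)·log₂(56/152) + (19/152)·log₂(19/152))
  = 1.9043 bits

1.9043 bits


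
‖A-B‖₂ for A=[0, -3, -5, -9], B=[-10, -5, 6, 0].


d = √((0+ 10)² + (-3+ 5)² + (-5-6)² + (-9-0)²)
  = √(100 + 4 + 121 + 81)
  = √306 = 17.4929

17.4929


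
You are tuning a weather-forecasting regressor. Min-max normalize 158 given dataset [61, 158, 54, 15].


min=15, max=158
(158-15)/(158-15) = 143/143 = 1.0

1.0


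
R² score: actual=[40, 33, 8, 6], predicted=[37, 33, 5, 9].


ȳ = 21.75
SS_res = Σ(y-ŷ)² = 27
SS_tot = Σ(y-ȳ)² = 896.75
R² = 1 - SS_res/SS_tot = 1 - 0.0301 = 0.9699

0.9699


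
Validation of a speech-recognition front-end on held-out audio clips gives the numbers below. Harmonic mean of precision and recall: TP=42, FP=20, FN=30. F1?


Precision = 42/62 = 0.6774
Recall = 42/72 = 0.5833
F1 = 2·P·R/(P+R) = 2·TP/(2·TP+FP+FN) = 84/(84+20+30) = 84/134 = 0.6269

0.6269


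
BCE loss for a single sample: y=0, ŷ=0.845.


BCE = -[y·ln(p) + (1-y)·ln(1-p)]
= -0 - 1·ln(1-0.845)
= -ln(0.155) = 1.8643

1.8643


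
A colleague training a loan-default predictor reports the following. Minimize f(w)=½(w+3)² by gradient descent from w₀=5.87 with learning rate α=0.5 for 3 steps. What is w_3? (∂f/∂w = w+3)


step 1: grad = 5.87+3 = 8.87; w = 5.87 - 0.5·(8.87) = 1.435
step 2: grad = 1.435+3 = 4.435; w = 1.435 - 0.5·(4.435) = -0.7825
step 3: grad = -0.7825+3 = 2.2175; w = -0.7825 - 0.5·(2.2175) = -1.89125

-1.89125


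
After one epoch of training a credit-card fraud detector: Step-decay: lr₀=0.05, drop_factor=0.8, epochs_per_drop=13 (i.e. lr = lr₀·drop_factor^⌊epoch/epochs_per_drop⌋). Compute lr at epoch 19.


n_drops = ⌊19/13⌋ = 1
lr = 0.05·0.8^1 = 0.05·0.8 = 0.04

0.04


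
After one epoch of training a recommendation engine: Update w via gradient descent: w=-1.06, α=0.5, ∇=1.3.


w_new = w - α·∇
= -1.06 - 0.5·1.3
= -1.06 - 0.65
= -1.71

-1.71


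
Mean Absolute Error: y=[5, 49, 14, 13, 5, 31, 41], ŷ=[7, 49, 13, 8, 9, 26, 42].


Absolute errors: |5-7|=2, |49-49|=0, |14-13|=1, |13-8|=5, |5-9|=4, |31-26|=5, |41-42|=1
Sum = 18
MAE = 18/7 = 18/7

18/7


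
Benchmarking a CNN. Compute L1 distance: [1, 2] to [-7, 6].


d = |1+ 7| + |2-6|
  = 8 + 4
  = 12

12


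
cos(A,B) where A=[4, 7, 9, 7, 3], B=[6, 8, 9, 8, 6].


A·B = 4·6 + 7·8 + 9·9 + 7·8 + 3·6 = 235
‖A‖ = √204 = 14.2829, ‖B‖ = √281 = 16.7631
cos = 235/(√204·√281) = 235/√57324 = 0.9815

0.9815


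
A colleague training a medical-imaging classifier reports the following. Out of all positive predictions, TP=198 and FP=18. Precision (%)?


Precision = TP/(TP+FP)
= 198/(198+18)
= 198/216 = 91.67%

91.67%


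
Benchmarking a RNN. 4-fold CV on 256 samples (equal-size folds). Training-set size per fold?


Fold size = 256/4 = 64
Training per fold = 256 - 64 = 192

192


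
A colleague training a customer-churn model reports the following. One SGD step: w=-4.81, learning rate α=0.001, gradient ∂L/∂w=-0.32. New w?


w_new = w - α·∇
= -4.81 - 0.001·-0.32
= -4.81 + 0.00032
= -4.80968

-4.80968


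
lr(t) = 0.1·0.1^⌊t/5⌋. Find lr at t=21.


n_drops = ⌊21/5⌋ = 4
lr = 0.1·0.1^4 = 0.1·0.0001 = 0.00001

0.00001


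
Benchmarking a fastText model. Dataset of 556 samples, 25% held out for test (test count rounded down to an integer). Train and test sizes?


Test = ⌊556·25/100⌋ = 139
Train = 556 - 139 = 417

Train: 417, Test: 139


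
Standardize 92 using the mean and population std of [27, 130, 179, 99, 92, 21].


μ = 91.3333, σ = 55.265
z = (92 - 91.3333)/55.265 = 0.0121

0.0121


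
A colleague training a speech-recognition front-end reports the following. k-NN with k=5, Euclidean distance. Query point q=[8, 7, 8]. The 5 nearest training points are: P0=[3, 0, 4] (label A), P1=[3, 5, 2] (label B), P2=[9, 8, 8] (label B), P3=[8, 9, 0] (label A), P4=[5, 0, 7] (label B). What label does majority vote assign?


d(q,P0) = 9.4868  (label A)
d(q,P1) = 8.0623  (label B)
d(q,P2) = 1.4142  (label B)
d(q,P3) = 8.2462  (label A)
d(q,P4) = 7.6811  (label B)
Votes: A=2, B=3
Majority → B

B


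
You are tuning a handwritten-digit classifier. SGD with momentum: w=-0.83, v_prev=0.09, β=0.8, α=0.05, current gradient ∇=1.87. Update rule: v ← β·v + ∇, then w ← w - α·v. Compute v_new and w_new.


v_new = 0.8·0.09 + 1.87 = 0.072 + 1.87 = 1.942
w_new = -0.83 - 0.05·1.942 = -0.83 - 0.0971 = -0.9271

v_new=1.942, w_new=-0.9271


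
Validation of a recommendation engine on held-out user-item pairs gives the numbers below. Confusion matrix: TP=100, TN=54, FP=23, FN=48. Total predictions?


Total = TP + TN + FP + FN
= 100 + 54 + 23 + 48
= 225
(Predicted positive: 123, predicted negative: 102)

225


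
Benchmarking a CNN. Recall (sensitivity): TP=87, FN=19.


Recall = TP/(TP+FN)
= 87/(87+19)
= 87/106 = 82.08%

82.08%


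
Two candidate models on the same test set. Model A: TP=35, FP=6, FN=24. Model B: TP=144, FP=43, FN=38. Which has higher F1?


Model A: P=35/41=0.8537, R=35/59=0.5932, F1=2PR/(P+R)=2TP/(2TP+FP+FN)=70/100=0.7
Model B: P=144/187=0.7701, R=144/182=0.7912, F1=2PR/(P+R)=2TP/(2TP+FP+FN)=288/369=0.7805
0.7 < 0.7805 → Model B

Model B


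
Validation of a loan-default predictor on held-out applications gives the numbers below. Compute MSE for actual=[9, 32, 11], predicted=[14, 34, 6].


Squared errors: (9-14)²=25, (32-34)²=4, (11-6)²=25
Sum = 54
MSE = 54/3 = 18

18


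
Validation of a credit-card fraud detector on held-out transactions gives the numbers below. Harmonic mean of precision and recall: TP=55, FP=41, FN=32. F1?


Precision = 55/96 = 0.5729
Recall = 55/87 = 0.6322
F1 = 2·P·R/(P+R) = 2·TP/(2·TP+FP+FN) = 110/(110+41+32) = 110/183 = 0.6011

0.6011


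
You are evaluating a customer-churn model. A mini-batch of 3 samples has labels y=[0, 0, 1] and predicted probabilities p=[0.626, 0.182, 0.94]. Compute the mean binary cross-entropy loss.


L[0] = -ln(1-0.626) = -ln(0.374) = 0.9835
L[1] = -ln(1-0.182) = -ln(0.818) = 0.2009
L[2] = -ln(0.94) = 0.0619
mean = (0.9835 + 0.2009 + 0.0619)/3 = 0.4154

0.4154


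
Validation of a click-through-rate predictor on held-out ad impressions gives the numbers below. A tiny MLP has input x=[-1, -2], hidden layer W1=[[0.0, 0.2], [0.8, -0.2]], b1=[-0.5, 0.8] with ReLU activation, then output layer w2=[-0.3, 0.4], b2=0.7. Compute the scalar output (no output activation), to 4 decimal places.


z1[0] = (0.0)·(-1) + (0.2)·(-2) - 0.5 = -0.9
z1[1] = (0.8)·(-1) + (-0.2)·(-2) + 0.8 = 0.4
h = ReLU(z1) = [0.0, 0.4]
output = (-0.3)·(0.0) + (0.4)·(0.4) + 0.7 = 0.86

0.86


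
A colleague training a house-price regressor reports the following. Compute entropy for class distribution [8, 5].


Probabilities: [8/13, 5/13] ≈ [0.6154, 0.3846]
H = -((8/13)·log₂(8/13) + (5/13)·log₂(5/13))
  = 0.9612 bits

0.9612 bits


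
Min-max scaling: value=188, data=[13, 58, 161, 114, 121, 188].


min=13, max=188
(188-13)/(188-13) = 175/175 = 1.0

1.0


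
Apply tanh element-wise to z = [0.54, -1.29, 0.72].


tanh(0.54) = 0.493
tanh(-1.29) = -0.8591
tanh(0.72) = 0.6169
result = [0.493, -0.8591, 0.6169]

[0.493, -0.8591, 0.6169]


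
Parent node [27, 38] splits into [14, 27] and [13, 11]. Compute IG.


Parent = [27, 38], H_parent = 0.9792
H_left = 0.9262 (n=41), H_right = 0.995 (n=24)
H_children = (41/65)·0.9262 + (24/65)·0.995 = 0.9516
IG = 0.9792 - 0.9516 = 0.0276

0.0276


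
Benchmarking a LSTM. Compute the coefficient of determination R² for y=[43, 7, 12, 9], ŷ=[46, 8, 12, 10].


ȳ = 17.75
SS_res = Σ(y-ŷ)² = 11
SS_tot = Σ(y-ȳ)² = 862.75
R² = 1 - SS_res/SS_tot = 1 - 0.0127 = 0.9873

0.9873


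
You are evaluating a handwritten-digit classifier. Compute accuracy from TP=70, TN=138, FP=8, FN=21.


Accuracy = (TP+TN)/(TP+TN+FP+FN)
= (70+138)/(237)
= 208/237 = 87.76%

87.76%


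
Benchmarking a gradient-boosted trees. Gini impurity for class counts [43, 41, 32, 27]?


Probabilities: [43/143, 41/143, 32/143, 27/143] ≈ [0.3007, 0.2867, 0.2238, 0.1888]
Σpᵢ² = (1849 + 1681 + 1024 + 729)/143² = 5283/20449
Gini = 1 - Σpᵢ² = 1 - 5283/20449 = 0.7416

0.7416


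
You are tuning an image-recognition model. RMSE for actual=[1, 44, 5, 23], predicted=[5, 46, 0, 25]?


MSE = 49/4 = 12.25
RMSE = √(49/4) = 3.5

3.5


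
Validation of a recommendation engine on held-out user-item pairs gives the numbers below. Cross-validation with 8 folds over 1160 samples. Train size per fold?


Fold size = 1160/8 = 145
Training per fold = 1160 - 145 = 1015

1015
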